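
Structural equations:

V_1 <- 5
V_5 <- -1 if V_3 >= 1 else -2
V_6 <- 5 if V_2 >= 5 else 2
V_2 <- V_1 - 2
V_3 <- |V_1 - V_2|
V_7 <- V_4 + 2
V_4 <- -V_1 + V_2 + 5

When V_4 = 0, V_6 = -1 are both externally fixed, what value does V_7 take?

2

Setting V_4 = 0, V_6 = -1 by intervention discards those variables' equations.
V_7 = V_4 + 2  [with V_4=0]  = 2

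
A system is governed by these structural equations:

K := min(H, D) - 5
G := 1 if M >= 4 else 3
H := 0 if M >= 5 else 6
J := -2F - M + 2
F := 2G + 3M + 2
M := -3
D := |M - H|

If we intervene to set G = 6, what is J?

-5

Under do(G=6), the mechanism G := 1 if M >= 4 else 3 is discarded; G is fixed at 6.
F = 2G + 3M + 2  [with G=6, M=-3]  = 5
J = -2F - M + 2  [with F=5, M=-3]  = -5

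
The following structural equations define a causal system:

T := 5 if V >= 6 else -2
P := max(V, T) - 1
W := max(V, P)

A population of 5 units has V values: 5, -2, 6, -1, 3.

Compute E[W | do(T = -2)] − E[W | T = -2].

0.95

Under do(T=-2), T's equation is replaced by T=-2 for every unit. Per-unit W: 5, -2, 6, -1, 3. Mean = 2.2.
Conditioning on T=-2 selects the 4 unit(s) with V ∈ {5, -2, -1, 3}. Their W values: 5, -2, -1, 3. Mean = 1.25.
Difference = 2.2 − 1.25 = 0.95.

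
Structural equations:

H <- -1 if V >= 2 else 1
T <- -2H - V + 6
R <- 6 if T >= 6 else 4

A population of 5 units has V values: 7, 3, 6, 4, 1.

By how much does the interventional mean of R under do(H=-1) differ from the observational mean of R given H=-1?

Every unit gets H=-1 under the intervention. R values become 4, 4, 4, 4, 6; E[R|do(H=-1)] = 4.4.
E[R|H=-1] averages over only the 4 units with H=-1 (V = 7, 3, 6, 4): R = 4, 4, 4, 4, mean 4.
Difference = 4.4 − 4 = 0.4.

0.4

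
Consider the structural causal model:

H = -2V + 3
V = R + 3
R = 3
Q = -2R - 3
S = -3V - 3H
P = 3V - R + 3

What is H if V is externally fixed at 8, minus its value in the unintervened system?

Under do(V=8), the mechanism V = R + 3 is discarded; V is fixed at 8.
H = -2V + 3  [with V=8]  = -13
Without intervention: V = R + 3  [with R=3]  = 6; H = -2V + 3  [with V=6]  = -9.
Change = -13 − (-9) = -4.

-4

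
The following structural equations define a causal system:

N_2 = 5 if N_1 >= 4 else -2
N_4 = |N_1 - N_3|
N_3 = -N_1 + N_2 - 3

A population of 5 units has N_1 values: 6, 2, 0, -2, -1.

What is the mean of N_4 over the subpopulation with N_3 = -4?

Observing N_3=-4 restricts to units where N_3's equation naturally yields -4: N_1 ∈ {6, -1}. In that subpopulation N_4 = 10, 3, mean 6.5.

6.5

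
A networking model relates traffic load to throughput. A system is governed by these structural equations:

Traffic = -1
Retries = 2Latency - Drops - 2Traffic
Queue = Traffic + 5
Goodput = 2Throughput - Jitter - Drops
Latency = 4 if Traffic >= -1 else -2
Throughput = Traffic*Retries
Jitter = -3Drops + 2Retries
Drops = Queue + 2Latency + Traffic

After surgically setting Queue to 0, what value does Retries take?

do(Queue=0) replaces the equation Queue = Traffic + 5 with the constant Queue = 0.
Latency = 4 if Traffic >= -1 else -2  [with Traffic=-1]  = 4
Drops = Queue + 2Latency + Traffic  [with Queue=0, Latency=4, Traffic=-1]  = 7
Retries = 2Latency - Drops - 2Traffic  [with Latency=4, Drops=7, Traffic=-1]  = 3

3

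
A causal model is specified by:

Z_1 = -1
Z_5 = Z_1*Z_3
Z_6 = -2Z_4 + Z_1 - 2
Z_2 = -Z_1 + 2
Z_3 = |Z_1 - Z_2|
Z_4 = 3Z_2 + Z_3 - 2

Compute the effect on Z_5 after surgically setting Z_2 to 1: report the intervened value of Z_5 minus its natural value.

2

do(Z_2=1) replaces the equation Z_2 = -Z_1 + 2 with the constant Z_2 = 1.
Z_3 = |Z_1 - Z_2|  [with Z_1=-1, Z_2=1]  = 2
Z_5 = Z_1*Z_3  [with Z_1=-1, Z_3=2]  = -2
Without intervention: Z_2 = -Z_1 + 2  [with Z_1=-1]  = 3; Z_3 = |Z_1 - Z_2|  [with Z_1=-1, Z_2=3]  = 4; Z_5 = Z_1*Z_3  [with Z_1=-1, Z_3=4]  = -4.
Change = -2 − (-4) = 2.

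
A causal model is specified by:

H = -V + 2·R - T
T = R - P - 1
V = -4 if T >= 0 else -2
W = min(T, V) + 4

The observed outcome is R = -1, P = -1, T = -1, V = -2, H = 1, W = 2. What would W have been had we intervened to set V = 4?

3

Under do(V=4), the mechanism V = -4 if T >= 0 else -2 is discarded; V is fixed at 4.
T = R - P - 1  [with R=-1, P=-1]  = -1
W = min(T, V) + 4  [with T=-1, V=4]  = 3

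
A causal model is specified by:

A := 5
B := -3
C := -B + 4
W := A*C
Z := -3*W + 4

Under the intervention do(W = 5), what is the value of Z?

Intervening sets W = 5 and removes its equation (W := A*C).
Z = -3*W + 4  [with W=5]  = -11

-11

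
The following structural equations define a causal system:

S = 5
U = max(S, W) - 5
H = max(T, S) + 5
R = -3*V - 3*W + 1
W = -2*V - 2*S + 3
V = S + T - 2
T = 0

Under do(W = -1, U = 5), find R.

-5

Under do(W = -1, U = 5), each intervened variable's structural equation is replaced by its fixed value.
V = S + T - 2  [with S=5, T=0]  = 3
R = -3*V - 3*W + 1  [with V=3, W=-1]  = -5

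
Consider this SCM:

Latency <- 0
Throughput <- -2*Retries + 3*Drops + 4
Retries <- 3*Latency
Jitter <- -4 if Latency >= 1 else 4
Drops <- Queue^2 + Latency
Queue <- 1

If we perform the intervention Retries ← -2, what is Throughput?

11

Under do(Retries=-2), the mechanism Retries <- 3*Latency is discarded; Retries is fixed at -2.
Drops = Queue^2 + Latency  [with Queue=1, Latency=0]  = 1
Throughput = -2*Retries + 3*Drops + 4  [with Retries=-2, Drops=1]  = 11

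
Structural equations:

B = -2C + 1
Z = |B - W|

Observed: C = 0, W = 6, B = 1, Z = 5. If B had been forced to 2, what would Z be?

4

The intervention breaks the incoming arrows to B: B = -2C + 1 no longer applies, and B = 2.
Z = |B - W|  [with B=2, W=6]  = 4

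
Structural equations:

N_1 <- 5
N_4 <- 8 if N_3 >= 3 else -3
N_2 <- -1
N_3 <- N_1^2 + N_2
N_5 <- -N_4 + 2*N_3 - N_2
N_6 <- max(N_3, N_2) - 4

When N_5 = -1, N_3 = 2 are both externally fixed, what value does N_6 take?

The joint intervention fixes N_5 = -1, N_3 = 2, removing each variable's own equation.
N_6 = max(N_3, N_2) - 4  [with N_3=2, N_2=-1]  = -2

-2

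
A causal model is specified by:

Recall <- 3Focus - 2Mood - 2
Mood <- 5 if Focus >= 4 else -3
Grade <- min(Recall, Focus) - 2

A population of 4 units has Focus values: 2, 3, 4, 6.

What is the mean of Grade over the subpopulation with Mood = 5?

Observing Mood=5 restricts to units where Mood's equation naturally yields 5: Focus ∈ {4, 6}. In that subpopulation Grade = -2, 4, mean 1.

1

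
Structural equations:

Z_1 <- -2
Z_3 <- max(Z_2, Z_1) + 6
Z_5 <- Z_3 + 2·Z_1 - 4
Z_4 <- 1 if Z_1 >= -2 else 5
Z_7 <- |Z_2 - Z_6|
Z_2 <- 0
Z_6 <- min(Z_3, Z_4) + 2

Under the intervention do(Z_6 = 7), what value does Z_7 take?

Intervening sets Z_6 = 7 and removes its equation (Z_6 <- min(Z_3, Z_4) + 2).
Z_7 = |Z_2 - Z_6|  [with Z_2=0, Z_6=7]  = 7

7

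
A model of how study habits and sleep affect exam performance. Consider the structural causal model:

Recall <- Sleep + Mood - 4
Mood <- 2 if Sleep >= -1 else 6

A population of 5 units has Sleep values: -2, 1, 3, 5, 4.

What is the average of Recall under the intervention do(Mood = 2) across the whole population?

0.2

Every unit gets Mood=2 under the intervention. Recall values become -4, -1, 1, 3, 2; E[Recall|do(Mood=2)] = 0.2.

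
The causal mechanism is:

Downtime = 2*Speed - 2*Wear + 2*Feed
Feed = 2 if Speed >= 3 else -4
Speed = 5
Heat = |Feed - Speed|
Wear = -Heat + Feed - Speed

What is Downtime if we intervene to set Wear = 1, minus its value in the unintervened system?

Intervening sets Wear = 1 and removes its equation (Wear = -Heat + Feed - Speed).
Feed = 2 if Speed >= 3 else -4  [with Speed=5]  = 2
Downtime = 2*Speed - 2*Wear + 2*Feed  [with Speed=5, Wear=1, Feed=2]  = 12
Without intervention: Feed = 2 if Speed >= 3 else -4  [with Speed=5]  = 2; Heat = |Feed - Speed|  [with Feed=2, Speed=5]  = 3; Wear = -Heat + Feed - Speed  [with Heat=3, Feed=2, Speed=5]  = -6; Downtime = 2*Speed - 2*Wear + 2*Feed  [with Speed=5, Wear=-6, Feed=2]  = 26.
Change = 12 − 26 = -14.

-14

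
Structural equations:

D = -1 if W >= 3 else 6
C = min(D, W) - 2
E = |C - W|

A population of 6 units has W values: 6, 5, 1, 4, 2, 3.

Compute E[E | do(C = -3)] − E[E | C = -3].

The intervention sets C=-3 in all 6 units regardless of W. Recomputing E per unit gives 9, 8, 4, 7, 5, 6; average 6.5.
E[E|C=-3] averages over only the 4 units with C=-3 (W = 6, 5, 4, 3): E = 9, 8, 7, 6, mean 7.5.
Difference = 6.5 − 7.5 = -1.

-1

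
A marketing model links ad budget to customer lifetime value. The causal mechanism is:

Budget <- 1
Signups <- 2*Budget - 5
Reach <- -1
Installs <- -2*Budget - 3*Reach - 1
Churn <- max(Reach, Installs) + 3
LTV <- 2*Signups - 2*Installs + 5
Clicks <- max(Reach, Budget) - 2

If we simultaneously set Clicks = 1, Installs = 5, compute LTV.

-11

Under do(Clicks = 1, Installs = 5), each intervened variable's structural equation is replaced by its fixed value.
Signups = 2*Budget - 5  [with Budget=1]  = -3
LTV = 2*Signups - 2*Installs + 5  [with Signups=-3, Installs=5]  = -11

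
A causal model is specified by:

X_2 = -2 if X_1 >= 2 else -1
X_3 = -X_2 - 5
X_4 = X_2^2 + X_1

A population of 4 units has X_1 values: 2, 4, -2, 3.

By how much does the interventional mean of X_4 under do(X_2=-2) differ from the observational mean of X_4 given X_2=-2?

-1.25

Under do(X_2=-2), X_2's equation is replaced by X_2=-2 for every unit. Per-unit X_4: 6, 8, 2, 7. Mean = 5.75.
E[X_4|X_2=-2] averages over only the 3 units with X_2=-2 (X_1 = 2, 4, 3): X_4 = 6, 8, 7, mean 7.
Difference = 5.75 − 7 = -1.25.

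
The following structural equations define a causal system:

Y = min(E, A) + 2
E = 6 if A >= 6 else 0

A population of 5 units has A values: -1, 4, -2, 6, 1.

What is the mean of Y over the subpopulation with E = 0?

1.25

Observing E=0 restricts to units where E's equation naturally yields 0: A ∈ {-1, 4, -2, 1}. In that subpopulation Y = 1, 2, 0, 2, mean 1.25.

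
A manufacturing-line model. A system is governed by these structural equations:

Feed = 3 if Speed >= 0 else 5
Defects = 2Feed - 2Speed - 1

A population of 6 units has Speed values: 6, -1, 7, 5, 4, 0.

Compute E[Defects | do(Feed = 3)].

-2

The intervention sets Feed=3 in all 6 units regardless of Speed. Recomputing Defects per unit gives -7, 7, -9, -5, -3, 5; average -2.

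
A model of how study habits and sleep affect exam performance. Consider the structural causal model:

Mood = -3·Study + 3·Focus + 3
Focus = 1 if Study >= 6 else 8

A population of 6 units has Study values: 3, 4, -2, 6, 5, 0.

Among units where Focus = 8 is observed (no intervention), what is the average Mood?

21

Conditioning on Focus=8 selects the 5 unit(s) with Study ∈ {3, 4, -2, 5, 0}. Their Mood values: 18, 15, 33, 12, 27. Mean = 21.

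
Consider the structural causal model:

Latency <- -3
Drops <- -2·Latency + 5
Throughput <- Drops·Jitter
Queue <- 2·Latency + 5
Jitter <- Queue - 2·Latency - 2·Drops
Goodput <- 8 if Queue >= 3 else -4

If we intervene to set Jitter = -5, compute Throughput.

Intervening sets Jitter = -5 and removes its equation (Jitter <- Queue - 2·Latency - 2·Drops).
Drops = -2·Latency + 5  [with Latency=-3]  = 11
Throughput = Drops·Jitter  [with Drops=11, Jitter=-5]  = -55

-55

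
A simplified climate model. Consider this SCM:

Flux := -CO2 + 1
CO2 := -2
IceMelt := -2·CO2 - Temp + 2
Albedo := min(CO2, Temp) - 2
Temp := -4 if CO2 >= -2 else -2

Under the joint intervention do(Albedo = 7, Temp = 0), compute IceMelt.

6

Setting Albedo = 7, Temp = 0 by intervention discards those variables' equations.
IceMelt = -2·CO2 - Temp + 2  [with CO2=-2, Temp=0]  = 6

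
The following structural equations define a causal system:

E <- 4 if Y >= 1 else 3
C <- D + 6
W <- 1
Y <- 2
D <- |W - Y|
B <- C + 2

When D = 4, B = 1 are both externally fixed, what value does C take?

The joint intervention fixes D = 4, B = 1, removing each variable's own equation.
C = D + 6  [with D=4]  = 10

10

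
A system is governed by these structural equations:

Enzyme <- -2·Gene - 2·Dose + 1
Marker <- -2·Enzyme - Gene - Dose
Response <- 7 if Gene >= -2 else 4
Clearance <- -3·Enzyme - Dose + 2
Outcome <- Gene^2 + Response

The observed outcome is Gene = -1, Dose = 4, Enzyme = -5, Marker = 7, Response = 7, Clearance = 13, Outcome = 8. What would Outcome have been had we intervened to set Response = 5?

6

Under do(Response=5), the mechanism Response <- 7 if Gene >= -2 else 4 is discarded; Response is fixed at 5.
Outcome = Gene^2 + Response  [with Gene=-1, Response=5]  = 6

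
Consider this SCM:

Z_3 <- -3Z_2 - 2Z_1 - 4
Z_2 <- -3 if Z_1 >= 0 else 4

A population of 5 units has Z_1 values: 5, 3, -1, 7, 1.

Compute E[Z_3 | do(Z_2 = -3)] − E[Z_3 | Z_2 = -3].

2

do(Z_2=-3) breaks Z_2's dependence on Z_1. With Z_2=-3 fixed, Z_3 across the units is -5, -1, 7, -9, 3, mean -1.
Observing Z_2=-3 restricts to units where Z_2's equation naturally yields -3: Z_1 ∈ {5, 3, 7, 1}. In that subpopulation Z_3 = -5, -1, -9, 3, mean -3.
Difference = -1 − (-3) = 2.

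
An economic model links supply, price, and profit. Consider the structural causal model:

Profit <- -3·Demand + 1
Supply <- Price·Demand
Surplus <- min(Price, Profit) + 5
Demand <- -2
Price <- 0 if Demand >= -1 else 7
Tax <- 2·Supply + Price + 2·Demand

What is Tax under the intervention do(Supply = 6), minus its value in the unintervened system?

The intervention breaks the incoming arrows to Supply: Supply <- Price·Demand no longer applies, and Supply = 6.
Price = 0 if Demand >= -1 else 7  [with Demand=-2]  = 7
Tax = 2·Supply + Price + 2·Demand  [with Supply=6, Price=7, Demand=-2]  = 15
Without intervention: Price = 0 if Demand >= -1 else 7  [with Demand=-2]  = 7; Supply = Price·Demand  [with Price=7, Demand=-2]  = -14; Tax = 2·Supply + Price + 2·Demand  [with Supply=-14, Price=7, Demand=-2]  = -25.
Change = 15 − (-25) = 40.

40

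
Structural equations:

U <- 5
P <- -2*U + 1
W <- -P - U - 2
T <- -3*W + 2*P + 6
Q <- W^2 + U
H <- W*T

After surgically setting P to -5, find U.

Under do(P=-5), the mechanism P <- -2*U + 1 is discarded; P is fixed at -5.
U is not downstream of the intervention, so its value is determined by the original equations.

5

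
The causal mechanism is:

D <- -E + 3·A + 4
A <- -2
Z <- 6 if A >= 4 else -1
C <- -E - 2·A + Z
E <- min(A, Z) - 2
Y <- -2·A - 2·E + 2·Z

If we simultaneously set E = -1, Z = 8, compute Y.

The joint intervention fixes E = -1, Z = 8, removing each variable's own equation.
Y = -2·A - 2·E + 2·Z  [with A=-2, E=-1, Z=8]  = 22

22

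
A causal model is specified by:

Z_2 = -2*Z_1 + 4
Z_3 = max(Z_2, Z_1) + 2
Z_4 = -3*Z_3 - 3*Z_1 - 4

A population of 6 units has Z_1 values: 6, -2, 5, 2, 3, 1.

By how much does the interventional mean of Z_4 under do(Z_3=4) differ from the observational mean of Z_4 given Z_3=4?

The intervention sets Z_3=4 in all 6 units regardless of Z_1. Recomputing Z_4 per unit gives -34, -10, -31, -22, -25, -19; average -23.5.
Observing Z_3=4 restricts to units where Z_3's equation naturally yields 4: Z_1 ∈ {2, 1}. In that subpopulation Z_4 = -22, -19, mean -20.5.
Difference = -23.5 − (-20.5) = -3.

-3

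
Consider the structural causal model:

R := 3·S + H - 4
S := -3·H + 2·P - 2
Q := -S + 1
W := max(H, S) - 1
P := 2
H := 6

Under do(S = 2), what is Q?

The intervention breaks the incoming arrows to S: S := -3·H + 2·P - 2 no longer applies, and S = 2.
Q = -S + 1  [with S=2]  = -1

-1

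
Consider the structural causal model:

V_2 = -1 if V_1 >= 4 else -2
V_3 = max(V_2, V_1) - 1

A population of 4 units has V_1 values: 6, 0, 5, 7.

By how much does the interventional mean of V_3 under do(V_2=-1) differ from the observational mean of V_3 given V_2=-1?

The intervention sets V_2=-1 in all 4 units regardless of V_1. Recomputing V_3 per unit gives 5, -1, 4, 6; average 3.5.
Conditioning on V_2=-1 selects the 3 unit(s) with V_1 ∈ {6, 5, 7}. Their V_3 values: 5, 4, 6. Mean = 5.
Difference = 3.5 − 5 = -1.5.

-1.5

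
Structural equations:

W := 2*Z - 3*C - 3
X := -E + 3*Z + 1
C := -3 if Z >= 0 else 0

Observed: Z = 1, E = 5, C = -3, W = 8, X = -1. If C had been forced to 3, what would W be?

The intervention breaks the incoming arrows to C: C := -3 if Z >= 0 else 0 no longer applies, and C = 3.
W = 2*Z - 3*C - 3  [with Z=1, C=3]  = -10

-10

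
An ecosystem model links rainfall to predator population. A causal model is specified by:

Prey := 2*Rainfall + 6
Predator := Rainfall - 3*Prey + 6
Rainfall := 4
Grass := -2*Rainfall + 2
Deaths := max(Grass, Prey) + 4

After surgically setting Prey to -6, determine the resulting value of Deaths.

do(Prey=-6) replaces the equation Prey := 2*Rainfall + 6 with the constant Prey = -6.
Grass = -2*Rainfall + 2  [with Rainfall=4]  = -6
Deaths = max(Grass, Prey) + 4  [with Grass=-6, Prey=-6]  = -2

-2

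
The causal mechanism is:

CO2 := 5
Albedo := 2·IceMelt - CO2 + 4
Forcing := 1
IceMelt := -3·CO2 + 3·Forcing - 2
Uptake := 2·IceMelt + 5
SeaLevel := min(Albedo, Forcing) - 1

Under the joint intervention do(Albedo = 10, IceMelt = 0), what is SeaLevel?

0

The joint intervention fixes Albedo = 10, IceMelt = 0, removing each variable's own equation.
SeaLevel = min(Albedo, Forcing) - 1  [with Albedo=10, Forcing=1]  = 0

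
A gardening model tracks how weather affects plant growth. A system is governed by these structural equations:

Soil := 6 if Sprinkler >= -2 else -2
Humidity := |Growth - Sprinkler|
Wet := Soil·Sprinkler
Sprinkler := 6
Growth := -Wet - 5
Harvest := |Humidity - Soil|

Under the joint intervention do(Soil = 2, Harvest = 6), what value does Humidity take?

Setting Soil = 2, Harvest = 6 by intervention discards those variables' equations.
Wet = Soil·Sprinkler  [with Soil=2, Sprinkler=6]  = 12
Growth = -Wet - 5  [with Wet=12]  = -17
Humidity = |Growth - Sprinkler|  [with Growth=-17, Sprinkler=6]  = 23

23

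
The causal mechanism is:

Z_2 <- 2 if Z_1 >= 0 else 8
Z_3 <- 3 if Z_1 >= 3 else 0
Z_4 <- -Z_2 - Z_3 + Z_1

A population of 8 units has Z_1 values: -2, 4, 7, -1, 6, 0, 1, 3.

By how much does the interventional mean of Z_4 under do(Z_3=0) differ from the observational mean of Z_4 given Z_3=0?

4.25

The intervention sets Z_3=0 in all 8 units regardless of Z_1. Recomputing Z_4 per unit gives -10, 2, 5, -9, 4, -2, -1, 1; average -1.25.
Observing Z_3=0 restricts to units where Z_3's equation naturally yields 0: Z_1 ∈ {-2, -1, 0, 1}. In that subpopulation Z_4 = -10, -9, -2, -1, mean -5.5.
Difference = -1.25 − (-5.5) = 4.25.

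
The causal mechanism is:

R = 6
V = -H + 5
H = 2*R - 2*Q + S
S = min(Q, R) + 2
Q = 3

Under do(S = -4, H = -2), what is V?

Setting S = -4, H = -2 by intervention discards those variables' equations.
V = -H + 5  [with H=-2]  = 7

7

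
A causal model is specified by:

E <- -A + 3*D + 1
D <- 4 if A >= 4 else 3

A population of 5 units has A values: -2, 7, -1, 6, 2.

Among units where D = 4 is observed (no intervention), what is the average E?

6.5

E[E|D=4] averages over only the 2 units with D=4 (A = 7, 6): E = 6, 7, mean 6.5.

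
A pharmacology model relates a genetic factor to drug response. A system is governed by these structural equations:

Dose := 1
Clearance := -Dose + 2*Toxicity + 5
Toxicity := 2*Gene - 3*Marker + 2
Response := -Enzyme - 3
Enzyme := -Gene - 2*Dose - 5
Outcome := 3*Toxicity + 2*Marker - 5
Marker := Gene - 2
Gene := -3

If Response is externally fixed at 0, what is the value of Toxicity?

The intervention breaks the incoming arrows to Response: Response := -Enzyme - 3 no longer applies, and Response = 0.
Since Toxicity is not a descendant of the intervened variable, it is unaffected.
Marker = Gene - 2  [with Gene=-3]  = -5
Toxicity = 2*Gene - 3*Marker + 2  [with Gene=-3, Marker=-5]  = 11

11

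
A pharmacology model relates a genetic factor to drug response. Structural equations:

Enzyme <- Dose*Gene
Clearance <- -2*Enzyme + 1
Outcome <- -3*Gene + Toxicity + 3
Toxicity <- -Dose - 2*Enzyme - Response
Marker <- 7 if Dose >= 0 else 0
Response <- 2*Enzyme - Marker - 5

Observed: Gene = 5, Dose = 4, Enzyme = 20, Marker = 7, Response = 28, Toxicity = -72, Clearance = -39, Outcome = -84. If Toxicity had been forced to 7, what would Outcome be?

Intervening sets Toxicity = 7 and removes its equation (Toxicity <- -Dose - 2*Enzyme - Response).
Outcome = -3*Gene + Toxicity + 3  [with Gene=5, Toxicity=7]  = -5

-5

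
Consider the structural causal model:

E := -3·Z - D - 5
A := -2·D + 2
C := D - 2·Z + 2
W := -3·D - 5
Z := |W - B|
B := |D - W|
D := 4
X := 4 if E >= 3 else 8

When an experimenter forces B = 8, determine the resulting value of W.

-17

Under do(B=8), the mechanism B := |D - W| is discarded; B is fixed at 8.
Since W is not a descendant of the intervened variable, it is unaffected.
W = -3·D - 5  [with D=4]  = -17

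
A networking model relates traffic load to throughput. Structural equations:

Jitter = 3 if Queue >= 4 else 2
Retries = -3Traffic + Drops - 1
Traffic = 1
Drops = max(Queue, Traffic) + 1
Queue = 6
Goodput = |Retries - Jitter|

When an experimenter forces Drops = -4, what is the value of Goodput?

11

The intervention breaks the incoming arrows to Drops: Drops = max(Queue, Traffic) + 1 no longer applies, and Drops = -4.
Retries = -3Traffic + Drops - 1  [with Traffic=1, Drops=-4]  = -8
Jitter = 3 if Queue >= 4 else 2  [with Queue=6]  = 3
Goodput = |Retries - Jitter|  [with Retries=-8, Jitter=3]  = 11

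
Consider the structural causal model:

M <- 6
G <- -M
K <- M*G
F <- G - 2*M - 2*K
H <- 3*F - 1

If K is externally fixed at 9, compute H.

do(K=9) replaces the equation K <- M*G with the constant K = 9.
G = -M  [with M=6]  = -6
F = G - 2*M - 2*K  [with G=-6, M=6, K=9]  = -36
H = 3*F - 1  [with F=-36]  = -109

-109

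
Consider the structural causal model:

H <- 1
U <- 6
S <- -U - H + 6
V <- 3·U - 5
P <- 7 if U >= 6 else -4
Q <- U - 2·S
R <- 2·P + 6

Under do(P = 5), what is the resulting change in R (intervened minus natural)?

Under do(P=5), the mechanism P <- 7 if U >= 6 else -4 is discarded; P is fixed at 5.
R = 2·P + 6  [with P=5]  = 16
Without intervention: P = 7 if U >= 6 else -4  [with U=6]  = 7; R = 2·P + 6  [with P=7]  = 20.
Change = 16 − 20 = -4.

-4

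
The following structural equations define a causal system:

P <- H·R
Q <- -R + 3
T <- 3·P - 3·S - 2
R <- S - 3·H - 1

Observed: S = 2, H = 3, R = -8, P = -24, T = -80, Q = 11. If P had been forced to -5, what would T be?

Intervening sets P = -5 and removes its equation (P <- H·R).
T = 3·P - 3·S - 2  [with P=-5, S=2]  = -23

-23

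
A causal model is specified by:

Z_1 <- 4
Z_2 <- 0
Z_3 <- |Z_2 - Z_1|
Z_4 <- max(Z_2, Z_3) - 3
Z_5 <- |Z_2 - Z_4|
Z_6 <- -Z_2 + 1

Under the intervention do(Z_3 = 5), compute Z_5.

2

do(Z_3=5) replaces the equation Z_3 <- |Z_2 - Z_1| with the constant Z_3 = 5.
Z_4 = max(Z_2, Z_3) - 3  [with Z_2=0, Z_3=5]  = 2
Z_5 = |Z_2 - Z_4|  [with Z_2=0, Z_4=2]  = 2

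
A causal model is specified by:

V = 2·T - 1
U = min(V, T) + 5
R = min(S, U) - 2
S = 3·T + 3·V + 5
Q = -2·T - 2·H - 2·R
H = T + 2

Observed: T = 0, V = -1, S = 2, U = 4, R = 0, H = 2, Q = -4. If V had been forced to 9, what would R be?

3

do(V=9) replaces the equation V = 2·T - 1 with the constant V = 9.
S = 3·T + 3·V + 5  [with T=0, V=9]  = 32
U = min(V, T) + 5  [with V=9, T=0]  = 5
R = min(S, U) - 2  [with S=32, U=5]  = 3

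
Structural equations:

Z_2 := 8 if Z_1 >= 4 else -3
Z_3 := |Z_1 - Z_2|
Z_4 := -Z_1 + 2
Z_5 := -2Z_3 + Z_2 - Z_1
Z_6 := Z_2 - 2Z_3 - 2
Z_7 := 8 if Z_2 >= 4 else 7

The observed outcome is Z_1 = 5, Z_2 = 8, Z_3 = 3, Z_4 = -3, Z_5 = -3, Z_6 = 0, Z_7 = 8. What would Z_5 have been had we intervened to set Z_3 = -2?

do(Z_3=-2) replaces the equation Z_3 := |Z_1 - Z_2| with the constant Z_3 = -2.
Z_2 = 8 if Z_1 >= 4 else -3  [with Z_1=5]  = 8
Z_5 = -2Z_3 + Z_2 - Z_1  [with Z_3=-2, Z_2=8, Z_1=5]  = 7

7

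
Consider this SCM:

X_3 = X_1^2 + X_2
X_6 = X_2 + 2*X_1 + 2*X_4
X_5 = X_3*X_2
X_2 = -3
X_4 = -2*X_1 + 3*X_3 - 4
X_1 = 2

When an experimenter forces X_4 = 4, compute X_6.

Under do(X_4=4), the mechanism X_4 = -2*X_1 + 3*X_3 - 4 is discarded; X_4 is fixed at 4.
X_6 = X_2 + 2*X_1 + 2*X_4  [with X_2=-3, X_1=2, X_4=4]  = 9

9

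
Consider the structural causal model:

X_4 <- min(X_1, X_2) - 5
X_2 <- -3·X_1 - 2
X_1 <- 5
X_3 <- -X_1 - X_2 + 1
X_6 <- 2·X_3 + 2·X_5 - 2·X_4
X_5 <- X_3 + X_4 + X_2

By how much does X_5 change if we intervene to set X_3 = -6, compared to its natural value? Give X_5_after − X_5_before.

-19

do(X_3=-6) replaces the equation X_3 <- -X_1 - X_2 + 1 with the constant X_3 = -6.
X_2 = -3·X_1 - 2  [with X_1=5]  = -17
X_4 = min(X_1, X_2) - 5  [with X_1=5, X_2=-17]  = -22
X_5 = X_3 + X_4 + X_2  [with X_3=-6, X_4=-22, X_2=-17]  = -45
Without intervention: X_2 = -3·X_1 - 2  [with X_1=5]  = -17; X_3 = -X_1 - X_2 + 1  [with X_1=5, X_2=-17]  = 13; X_4 = min(X_1, X_2) - 5  [with X_1=5, X_2=-17]  = -22; X_5 = X_3 + X_4 + X_2  [with X_3=13, X_4=-22, X_2=-17]  = -26.
Change = -45 − (-26) = -19.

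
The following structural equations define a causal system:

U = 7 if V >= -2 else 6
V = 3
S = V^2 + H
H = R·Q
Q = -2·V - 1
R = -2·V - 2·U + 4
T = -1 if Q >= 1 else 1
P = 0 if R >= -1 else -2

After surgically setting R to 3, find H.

The intervention breaks the incoming arrows to R: R = -2·V - 2·U + 4 no longer applies, and R = 3.
Q = -2·V - 1  [with V=3]  = -7
H = R·Q  [with R=3, Q=-7]  = -21

-21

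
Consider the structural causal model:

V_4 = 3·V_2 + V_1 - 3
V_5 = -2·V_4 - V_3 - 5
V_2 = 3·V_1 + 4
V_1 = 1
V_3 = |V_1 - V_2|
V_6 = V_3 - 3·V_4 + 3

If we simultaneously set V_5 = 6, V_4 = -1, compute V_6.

Setting V_5 = 6, V_4 = -1 by intervention discards those variables' equations.
V_2 = 3·V_1 + 4  [with V_1=1]  = 7
V_3 = |V_1 - V_2|  [with V_1=1, V_2=7]  = 6
V_6 = V_3 - 3·V_4 + 3  [with V_3=6, V_4=-1]  = 12

12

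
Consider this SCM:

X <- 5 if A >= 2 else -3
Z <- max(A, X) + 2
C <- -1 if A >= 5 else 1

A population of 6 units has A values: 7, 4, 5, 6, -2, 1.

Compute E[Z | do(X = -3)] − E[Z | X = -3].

4

Every unit gets X=-3 under the intervention. Z values become 9, 6, 7, 8, 0, 3; E[Z|do(X=-3)] = 5.5.
E[Z|X=-3] averages over only the 2 units with X=-3 (A = -2, 1): Z = 0, 3, mean 1.5.
Difference = 5.5 − 1.5 = 4.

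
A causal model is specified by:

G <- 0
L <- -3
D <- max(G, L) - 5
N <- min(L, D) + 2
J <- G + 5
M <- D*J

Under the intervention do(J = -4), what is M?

20

The intervention breaks the incoming arrows to J: J <- G + 5 no longer applies, and J = -4.
D = max(G, L) - 5  [with G=0, L=-3]  = -5
M = D*J  [with D=-5, J=-4]  = 20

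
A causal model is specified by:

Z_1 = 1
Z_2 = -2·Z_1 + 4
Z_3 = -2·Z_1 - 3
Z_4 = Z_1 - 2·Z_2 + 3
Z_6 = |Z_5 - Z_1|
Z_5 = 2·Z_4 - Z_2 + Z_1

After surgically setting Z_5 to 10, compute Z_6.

The intervention breaks the incoming arrows to Z_5: Z_5 = 2·Z_4 - Z_2 + Z_1 no longer applies, and Z_5 = 10.
Z_6 = |Z_5 - Z_1|  [with Z_5=10, Z_1=1]  = 9

9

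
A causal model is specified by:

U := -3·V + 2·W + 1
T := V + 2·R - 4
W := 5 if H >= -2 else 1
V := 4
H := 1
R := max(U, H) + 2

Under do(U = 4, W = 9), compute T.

12

The joint intervention fixes U = 4, W = 9, removing each variable's own equation.
R = max(U, H) + 2  [with U=4, H=1]  = 6
T = V + 2·R - 4  [with V=4, R=6]  = 12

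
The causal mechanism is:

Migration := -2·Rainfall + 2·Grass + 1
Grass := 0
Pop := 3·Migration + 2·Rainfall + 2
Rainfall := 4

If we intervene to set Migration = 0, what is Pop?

10

The intervention breaks the incoming arrows to Migration: Migration := -2·Rainfall + 2·Grass + 1 no longer applies, and Migration = 0.
Pop = 3·Migration + 2·Rainfall + 2  [with Migration=0, Rainfall=4]  = 10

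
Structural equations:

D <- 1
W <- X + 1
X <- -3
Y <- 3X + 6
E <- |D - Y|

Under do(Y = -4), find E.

5

do(Y=-4) replaces the equation Y <- 3X + 6 with the constant Y = -4.
E = |D - Y|  [with D=1, Y=-4]  = 5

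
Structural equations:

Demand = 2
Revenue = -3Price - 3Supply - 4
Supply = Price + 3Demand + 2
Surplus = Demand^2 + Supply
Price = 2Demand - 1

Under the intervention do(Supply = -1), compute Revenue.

-10

The intervention breaks the incoming arrows to Supply: Supply = Price + 3Demand + 2 no longer applies, and Supply = -1.
Price = 2Demand - 1  [with Demand=2]  = 3
Revenue = -3Price - 3Supply - 4  [with Price=3, Supply=-1]  = -10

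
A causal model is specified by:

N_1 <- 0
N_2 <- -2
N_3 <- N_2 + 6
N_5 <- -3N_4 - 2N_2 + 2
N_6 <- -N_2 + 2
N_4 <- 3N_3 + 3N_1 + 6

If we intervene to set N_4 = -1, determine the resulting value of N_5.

Intervening sets N_4 = -1 and removes its equation (N_4 <- 3N_3 + 3N_1 + 6).
N_5 = -3N_4 - 2N_2 + 2  [with N_4=-1, N_2=-2]  = 9

9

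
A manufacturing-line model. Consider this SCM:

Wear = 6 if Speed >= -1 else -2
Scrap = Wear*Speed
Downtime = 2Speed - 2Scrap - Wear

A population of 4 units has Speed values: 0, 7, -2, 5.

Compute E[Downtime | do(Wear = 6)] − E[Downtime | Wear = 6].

15

The intervention sets Wear=6 in all 4 units regardless of Speed. Recomputing Downtime per unit gives -6, -76, 14, -56; average -31.
E[Downtime|Wear=6] averages over only the 3 units with Wear=6 (Speed = 0, 7, 5): Downtime = -6, -76, -56, mean -46.
Difference = -31 − (-46) = 15.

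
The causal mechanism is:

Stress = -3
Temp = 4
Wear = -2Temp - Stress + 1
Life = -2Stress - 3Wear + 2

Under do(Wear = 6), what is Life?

-10

The intervention breaks the incoming arrows to Wear: Wear = -2Temp - Stress + 1 no longer applies, and Wear = 6.
Life = -2Stress - 3Wear + 2  [with Stress=-3, Wear=6]  = -10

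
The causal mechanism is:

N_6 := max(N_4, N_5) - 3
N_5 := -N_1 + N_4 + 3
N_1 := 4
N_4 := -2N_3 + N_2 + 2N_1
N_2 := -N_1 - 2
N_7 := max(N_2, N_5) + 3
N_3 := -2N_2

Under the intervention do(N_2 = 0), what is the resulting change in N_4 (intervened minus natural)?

Under do(N_2=0), the mechanism N_2 := -N_1 - 2 is discarded; N_2 is fixed at 0.
N_3 = -2N_2  [with N_2=0]  = 0
N_4 = -2N_3 + N_2 + 2N_1  [with N_3=0, N_2=0, N_1=4]  = 8
Without intervention: N_2 = -N_1 - 2  [with N_1=4]  = -6; N_3 = -2N_2  [with N_2=-6]  = 12; N_4 = -2N_3 + N_2 + 2N_1  [with N_3=12, N_2=-6, N_1=4]  = -22.
Change = 8 − (-22) = 30.

30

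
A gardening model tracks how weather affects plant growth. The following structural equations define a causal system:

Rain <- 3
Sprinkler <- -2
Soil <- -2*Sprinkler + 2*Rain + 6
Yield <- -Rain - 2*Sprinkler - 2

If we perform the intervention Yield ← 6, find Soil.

Under do(Yield=6), the mechanism Yield <- -Rain - 2*Sprinkler - 2 is discarded; Yield is fixed at 6.
Since Soil is not a descendant of the intervened variable, it is unaffected.
Soil = -2*Sprinkler + 2*Rain + 6  [with Sprinkler=-2, Rain=3]  = 16

16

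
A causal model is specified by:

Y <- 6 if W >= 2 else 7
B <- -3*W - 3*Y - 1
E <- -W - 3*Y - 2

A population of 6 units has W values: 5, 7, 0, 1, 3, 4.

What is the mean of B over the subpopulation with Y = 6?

-33.25

Observing Y=6 restricts to units where Y's equation naturally yields 6: W ∈ {5, 7, 3, 4}. In that subpopulation B = -34, -40, -28, -31, mean -33.25.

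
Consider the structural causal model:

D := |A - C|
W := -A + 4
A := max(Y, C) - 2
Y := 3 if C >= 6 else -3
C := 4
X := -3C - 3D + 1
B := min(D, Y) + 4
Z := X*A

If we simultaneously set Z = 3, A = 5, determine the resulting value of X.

-14

Under do(Z = 3, A = 5), each intervened variable's structural equation is replaced by its fixed value.
D = |A - C|  [with A=5, C=4]  = 1
X = -3C - 3D + 1  [with C=4, D=1]  = -14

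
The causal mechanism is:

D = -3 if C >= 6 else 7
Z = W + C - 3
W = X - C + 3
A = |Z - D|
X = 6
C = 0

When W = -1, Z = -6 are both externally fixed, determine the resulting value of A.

13

The joint intervention fixes W = -1, Z = -6, removing each variable's own equation.
D = -3 if C >= 6 else 7  [with C=0]  = 7
A = |Z - D|  [with Z=-6, D=7]  = 13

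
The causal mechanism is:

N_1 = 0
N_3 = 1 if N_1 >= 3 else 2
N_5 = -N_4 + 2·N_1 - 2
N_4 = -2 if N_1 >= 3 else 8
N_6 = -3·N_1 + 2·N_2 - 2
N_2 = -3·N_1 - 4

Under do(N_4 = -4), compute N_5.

Intervening sets N_4 = -4 and removes its equation (N_4 = -2 if N_1 >= 3 else 8).
N_5 = -N_4 + 2·N_1 - 2  [with N_4=-4, N_1=0]  = 2

2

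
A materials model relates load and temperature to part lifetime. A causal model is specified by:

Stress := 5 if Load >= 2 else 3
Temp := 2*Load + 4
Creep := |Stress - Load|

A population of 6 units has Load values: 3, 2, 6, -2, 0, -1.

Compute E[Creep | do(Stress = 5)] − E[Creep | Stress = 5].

2

The intervention sets Stress=5 in all 6 units regardless of Load. Recomputing Creep per unit gives 2, 3, 1, 7, 5, 6; average 4.
E[Creep|Stress=5] averages over only the 3 units with Stress=5 (Load = 3, 2, 6): Creep = 2, 3, 1, mean 2.
Difference = 4 − 2 = 2.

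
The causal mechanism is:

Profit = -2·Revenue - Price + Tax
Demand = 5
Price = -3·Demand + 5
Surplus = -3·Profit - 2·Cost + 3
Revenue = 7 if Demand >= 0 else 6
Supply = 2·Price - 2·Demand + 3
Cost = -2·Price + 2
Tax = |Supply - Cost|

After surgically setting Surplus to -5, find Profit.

Intervening sets Surplus = -5 and removes its equation (Surplus = -3·Profit - 2·Cost + 3).
Since Profit is not a descendant of the intervened variable, it is unaffected.
Price = -3·Demand + 5  [with Demand=5]  = -10
Supply = 2·Price - 2·Demand + 3  [with Price=-10, Demand=5]  = -27
Cost = -2·Price + 2  [with Price=-10]  = 22
Revenue = 7 if Demand >= 0 else 6  [with Demand=5]  = 7
Tax = |Supply - Cost|  [with Supply=-27, Cost=22]  = 49
Profit = -2·Revenue - Price + Tax  [with Revenue=7, Price=-10, Tax=49]  = 45

45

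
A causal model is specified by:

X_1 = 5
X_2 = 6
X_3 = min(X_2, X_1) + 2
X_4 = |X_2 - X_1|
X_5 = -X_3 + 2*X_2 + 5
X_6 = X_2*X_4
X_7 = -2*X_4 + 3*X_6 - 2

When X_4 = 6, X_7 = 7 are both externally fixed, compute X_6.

The joint intervention fixes X_4 = 6, X_7 = 7, removing each variable's own equation.
X_6 = X_2*X_4  [with X_2=6, X_4=6]  = 36

36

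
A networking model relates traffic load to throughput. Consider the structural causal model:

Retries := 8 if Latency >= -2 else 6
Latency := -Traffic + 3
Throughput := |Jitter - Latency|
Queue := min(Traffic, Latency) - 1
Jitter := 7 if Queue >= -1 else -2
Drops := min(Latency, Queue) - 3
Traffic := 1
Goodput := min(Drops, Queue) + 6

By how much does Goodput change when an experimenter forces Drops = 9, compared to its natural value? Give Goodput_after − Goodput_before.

3

do(Drops=9) replaces the equation Drops := min(Latency, Queue) - 3 with the constant Drops = 9.
Latency = -Traffic + 3  [with Traffic=1]  = 2
Queue = min(Traffic, Latency) - 1  [with Traffic=1, Latency=2]  = 0
Goodput = min(Drops, Queue) + 6  [with Drops=9, Queue=0]  = 6
Without intervention: Latency = -Traffic + 3  [with Traffic=1]  = 2; Queue = min(Traffic, Latency) - 1  [with Traffic=1, Latency=2]  = 0; Drops = min(Latency, Queue) - 3  [with Latency=2, Queue=0]  = -3; Goodput = min(Drops, Queue) + 6  [with Drops=-3, Queue=0]  = 3.
Change = 6 − 3 = 3.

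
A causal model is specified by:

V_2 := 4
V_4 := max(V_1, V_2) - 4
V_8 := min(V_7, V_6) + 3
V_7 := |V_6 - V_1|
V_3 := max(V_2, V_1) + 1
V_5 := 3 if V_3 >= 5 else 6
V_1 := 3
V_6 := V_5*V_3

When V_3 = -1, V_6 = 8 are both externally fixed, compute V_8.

Setting V_3 = -1, V_6 = 8 by intervention discards those variables' equations.
V_7 = |V_6 - V_1|  [with V_6=8, V_1=3]  = 5
V_8 = min(V_7, V_6) + 3  [with V_7=5, V_6=8]  = 8

8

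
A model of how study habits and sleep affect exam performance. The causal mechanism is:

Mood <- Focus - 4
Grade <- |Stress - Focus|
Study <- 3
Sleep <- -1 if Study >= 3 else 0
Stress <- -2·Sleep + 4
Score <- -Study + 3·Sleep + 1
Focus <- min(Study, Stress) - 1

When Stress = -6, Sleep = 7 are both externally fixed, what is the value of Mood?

-11

Setting Stress = -6, Sleep = 7 by intervention discards those variables' equations.
Focus = min(Study, Stress) - 1  [with Study=3, Stress=-6]  = -7
Mood = Focus - 4  [with Focus=-7]  = -11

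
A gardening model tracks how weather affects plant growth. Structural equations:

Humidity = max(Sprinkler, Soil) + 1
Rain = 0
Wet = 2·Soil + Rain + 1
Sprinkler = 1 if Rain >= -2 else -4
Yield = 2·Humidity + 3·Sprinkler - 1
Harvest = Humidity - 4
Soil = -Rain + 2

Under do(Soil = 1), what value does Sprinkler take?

1

Under do(Soil=1), the mechanism Soil = -Rain + 2 is discarded; Soil is fixed at 1.
Since Sprinkler is not a descendant of the intervened variable, it is unaffected.
Sprinkler = 1 if Rain >= -2 else -4  [with Rain=0]  = 1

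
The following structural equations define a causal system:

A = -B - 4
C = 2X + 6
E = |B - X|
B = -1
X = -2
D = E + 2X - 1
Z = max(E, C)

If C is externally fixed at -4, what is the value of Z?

Intervening sets C = -4 and removes its equation (C = 2X + 6).
E = |B - X|  [with B=-1, X=-2]  = 1
Z = max(E, C)  [with E=1, C=-4]  = 1

1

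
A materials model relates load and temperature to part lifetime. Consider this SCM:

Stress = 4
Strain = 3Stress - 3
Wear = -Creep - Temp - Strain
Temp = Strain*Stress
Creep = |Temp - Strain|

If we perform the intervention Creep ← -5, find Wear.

Intervening sets Creep = -5 and removes its equation (Creep = |Temp - Strain|).
Strain = 3Stress - 3  [with Stress=4]  = 9
Temp = Strain*Stress  [with Strain=9, Stress=4]  = 36
Wear = -Creep - Temp - Strain  [with Creep=-5, Temp=36, Strain=9]  = -40

-40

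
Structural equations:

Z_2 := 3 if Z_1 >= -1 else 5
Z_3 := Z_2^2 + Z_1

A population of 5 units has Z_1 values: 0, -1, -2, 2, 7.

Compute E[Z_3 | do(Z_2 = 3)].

Under do(Z_2=3), Z_2's equation is replaced by Z_2=3 for every unit. Per-unit Z_3: 9, 8, 7, 11, 16. Mean = 10.2.

10.2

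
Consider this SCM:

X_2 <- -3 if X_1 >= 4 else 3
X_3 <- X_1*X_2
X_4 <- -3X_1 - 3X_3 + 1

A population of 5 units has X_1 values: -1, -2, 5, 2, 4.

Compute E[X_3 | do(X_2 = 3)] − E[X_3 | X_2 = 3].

5.8

Under do(X_2=3), X_2's equation is replaced by X_2=3 for every unit. Per-unit X_3: -3, -6, 15, 6, 12. Mean = 4.8.
Observing X_2=3 restricts to units where X_2's equation naturally yields 3: X_1 ∈ {-1, -2, 2}. In that subpopulation X_3 = -3, -6, 6, mean -1.
Difference = 4.8 − (-1) = 5.8.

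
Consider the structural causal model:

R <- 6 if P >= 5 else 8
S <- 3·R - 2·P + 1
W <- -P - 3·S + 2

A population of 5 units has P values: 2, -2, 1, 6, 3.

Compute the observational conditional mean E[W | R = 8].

-68

E[W|R=8] averages over only the 4 units with R=8 (P = 2, -2, 1, 3): W = -63, -83, -68, -58, mean -68.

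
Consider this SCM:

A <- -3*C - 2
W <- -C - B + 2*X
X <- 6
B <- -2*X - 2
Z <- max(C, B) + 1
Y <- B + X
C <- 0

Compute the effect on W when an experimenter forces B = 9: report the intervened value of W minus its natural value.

do(B=9) replaces the equation B <- -2*X - 2 with the constant B = 9.
W = -C - B + 2*X  [with C=0, B=9, X=6]  = 3
Without intervention: B = -2*X - 2  [with X=6]  = -14; W = -C - B + 2*X  [with C=0, B=-14, X=6]  = 26.
Change = 3 − 26 = -23.

-23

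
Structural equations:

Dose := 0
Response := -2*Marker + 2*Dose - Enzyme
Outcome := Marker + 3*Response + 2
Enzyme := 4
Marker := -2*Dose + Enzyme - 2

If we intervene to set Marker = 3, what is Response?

The intervention breaks the incoming arrows to Marker: Marker := -2*Dose + Enzyme - 2 no longer applies, and Marker = 3.
Response = -2*Marker + 2*Dose - Enzyme  [with Marker=3, Dose=0, Enzyme=4]  = -10

-10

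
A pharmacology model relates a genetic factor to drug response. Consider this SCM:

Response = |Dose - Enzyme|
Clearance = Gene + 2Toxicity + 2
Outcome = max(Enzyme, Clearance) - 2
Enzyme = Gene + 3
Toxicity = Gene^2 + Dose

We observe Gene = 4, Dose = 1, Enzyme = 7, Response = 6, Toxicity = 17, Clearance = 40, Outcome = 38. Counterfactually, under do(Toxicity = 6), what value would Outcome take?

Under do(Toxicity=6), the mechanism Toxicity = Gene^2 + Dose is discarded; Toxicity is fixed at 6.
Enzyme = Gene + 3  [with Gene=4]  = 7
Clearance = Gene + 2Toxicity + 2  [with Gene=4, Toxicity=6]  = 18
Outcome = max(Enzyme, Clearance) - 2  [with Enzyme=7, Clearance=18]  = 16

16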